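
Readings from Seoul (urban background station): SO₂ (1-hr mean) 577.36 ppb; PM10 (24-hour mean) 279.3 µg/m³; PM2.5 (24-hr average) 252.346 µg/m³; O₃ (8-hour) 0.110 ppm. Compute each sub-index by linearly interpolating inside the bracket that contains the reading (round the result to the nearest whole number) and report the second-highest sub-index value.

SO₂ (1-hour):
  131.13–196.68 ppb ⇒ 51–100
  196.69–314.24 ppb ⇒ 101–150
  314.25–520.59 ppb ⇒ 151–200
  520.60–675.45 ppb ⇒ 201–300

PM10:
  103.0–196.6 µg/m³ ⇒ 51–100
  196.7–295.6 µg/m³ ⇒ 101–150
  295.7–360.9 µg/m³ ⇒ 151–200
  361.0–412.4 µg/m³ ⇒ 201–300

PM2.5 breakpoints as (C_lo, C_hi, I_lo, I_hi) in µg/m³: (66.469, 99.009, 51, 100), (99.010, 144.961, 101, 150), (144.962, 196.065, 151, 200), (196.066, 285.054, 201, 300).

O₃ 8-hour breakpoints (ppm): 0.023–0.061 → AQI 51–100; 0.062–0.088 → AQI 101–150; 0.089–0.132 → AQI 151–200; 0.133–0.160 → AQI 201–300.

237

SO₂: 577.36 ∈ [520.60, 675.45] ↔ index [201, 300].
201 + (577.36−520.60)·(300−201)/(675.45−520.60) = 201 + 56.76·99/154.85 ≈ 237.29, so AQI = 237.
PM10: 279.3 lies in 196.7–295.6, so I_lo=101, I_hi=150, C_lo=196.7, C_hi=295.6.
(150−101)/(295.6−196.7) × (279.3−196.7) + 101 = 49/98.9 × 82.6 + 101 ≈ 141.92 → 142.
PM2.5: 252.346 ∈ [196.066, 285.054] ↔ index [201, 300].
201 + (252.346−196.066)·(300−201)/(285.054−196.066) = 201 + 56.280·99/88.988 ≈ 263.61, so AQI = 264.
O₃: 0.110 ∈ [0.089, 0.132] ↔ index [151, 200].
151 + (0.110−0.089)·(200−151)/(0.132−0.089) = 151 + 0.021·49/0.043 ≈ 174.93, so AQI = 175.
Sub-indices: SO₂→237, PM10→142, PM2.5→264, O₃→175. Ranked high→low: 264, 237, 175, 142. Second-highest sub-index = 237.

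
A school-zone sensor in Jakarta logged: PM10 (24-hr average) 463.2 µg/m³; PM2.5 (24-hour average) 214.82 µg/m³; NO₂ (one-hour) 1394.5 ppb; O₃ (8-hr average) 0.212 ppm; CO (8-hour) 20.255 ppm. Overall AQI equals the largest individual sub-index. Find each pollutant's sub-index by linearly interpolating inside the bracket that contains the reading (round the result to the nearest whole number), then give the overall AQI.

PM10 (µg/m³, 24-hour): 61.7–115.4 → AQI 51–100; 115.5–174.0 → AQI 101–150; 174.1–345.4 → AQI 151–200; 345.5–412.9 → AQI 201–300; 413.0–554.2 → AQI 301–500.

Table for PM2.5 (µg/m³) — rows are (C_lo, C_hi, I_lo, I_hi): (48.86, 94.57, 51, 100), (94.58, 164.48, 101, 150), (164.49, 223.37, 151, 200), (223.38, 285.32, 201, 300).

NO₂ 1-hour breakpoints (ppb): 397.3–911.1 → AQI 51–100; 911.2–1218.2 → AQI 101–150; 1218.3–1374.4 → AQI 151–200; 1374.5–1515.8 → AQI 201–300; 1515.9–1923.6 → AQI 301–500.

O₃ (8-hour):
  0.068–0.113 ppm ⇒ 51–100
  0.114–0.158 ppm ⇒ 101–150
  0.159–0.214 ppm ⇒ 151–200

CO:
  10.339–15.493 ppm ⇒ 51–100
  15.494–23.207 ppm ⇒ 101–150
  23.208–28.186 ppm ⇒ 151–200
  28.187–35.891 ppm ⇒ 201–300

372

PM10: 463.2 lies in 413.0–554.2, so I_lo=301, I_hi=500, C_lo=413.0, C_hi=554.2.
(500−301)/(554.2−413.0) × (463.2−413.0) + 301 = 199/141.2 × 50.2 + 301 ≈ 371.75 → 372.
PM2.5 214.82: bracket 164.49–223.37 → index 151–200; slope 49/58.88, offset 50.33.
AQI = 151 + 49/58.88·50.33 ≈ 192.88 ⇒ 193.
NO₂: 1394.5 ∈ [1374.5, 1515.8] ↔ index [201, 300].
201 + (1394.5−1374.5)·(300−201)/(1515.8−1374.5) = 201 + 20.0·99/141.3 ≈ 215.01, so AQI = 215.
O₃: row 0.159–0.214 (AQI 151–200). (200−151)·(0.212−0.159)/(0.214−0.159) + 151 = 49·0.053/0.055 + 151 ≈ 198.22 → 198.
CO: 20.255 ∈ [15.494, 23.207] ↔ index [101, 150].
101 + (20.255−15.494)·(150−101)/(23.207−15.494) = 101 + 4.761·49/7.713 ≈ 131.25, so AQI = 131.
Sub-indices: PM10→372, PM2.5→193, NO₂→215, O₃→198, CO→131. Overall AQI = max = 372; dominant pollutant is PM10.
AQI 372: Hazardous.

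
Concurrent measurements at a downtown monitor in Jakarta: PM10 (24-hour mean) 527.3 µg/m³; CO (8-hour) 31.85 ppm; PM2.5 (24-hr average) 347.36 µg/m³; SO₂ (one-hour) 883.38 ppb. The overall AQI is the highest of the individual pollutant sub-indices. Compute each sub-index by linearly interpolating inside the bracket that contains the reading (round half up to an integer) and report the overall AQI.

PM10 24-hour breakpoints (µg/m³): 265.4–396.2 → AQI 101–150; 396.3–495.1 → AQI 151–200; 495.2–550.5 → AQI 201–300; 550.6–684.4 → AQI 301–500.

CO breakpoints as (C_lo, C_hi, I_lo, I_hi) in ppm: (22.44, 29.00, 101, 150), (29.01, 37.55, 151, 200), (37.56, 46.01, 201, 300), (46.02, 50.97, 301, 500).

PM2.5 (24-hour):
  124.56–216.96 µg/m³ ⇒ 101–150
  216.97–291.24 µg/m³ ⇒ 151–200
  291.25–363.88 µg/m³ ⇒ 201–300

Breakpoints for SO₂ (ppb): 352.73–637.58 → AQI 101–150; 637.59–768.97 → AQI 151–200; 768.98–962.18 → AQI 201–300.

PM10: 527.3 ∈ [495.2, 550.5] ↔ index [201, 300].
201 + (527.3−495.2)·(300−201)/(550.5−495.2) = 201 + 32.1·99/55.3 ≈ 258.47, so AQI = 258.
CO: row 29.01–37.55 (AQI 151–200). (200−151)·(31.85−29.01)/(37.55−29.01) + 151 = 49·2.84/8.54 + 151 ≈ 167.30 → 167.
PM2.5: 347.36 lies in 291.25–363.88, so I_lo=201, I_hi=300, C_lo=291.25, C_hi=363.88.
(300−201)/(363.88−291.25) × (347.36−291.25) + 201 = 99/72.63 × 56.11 + 201 ≈ 277.48 → 277.
SO₂: 883.38 lies in 768.98–962.18, so I_lo=201, I_hi=300, C_lo=768.98, C_hi=962.18.
(300−201)/(962.18−768.98) × (883.38−768.98) + 201 = 99/193.20 × 114.40 + 201 ≈ 259.62 → 260.
Sub-indices: PM10→258, CO→167, PM2.5→277, SO₂→260. Overall AQI = max = 277; dominant pollutant is PM2.5.

277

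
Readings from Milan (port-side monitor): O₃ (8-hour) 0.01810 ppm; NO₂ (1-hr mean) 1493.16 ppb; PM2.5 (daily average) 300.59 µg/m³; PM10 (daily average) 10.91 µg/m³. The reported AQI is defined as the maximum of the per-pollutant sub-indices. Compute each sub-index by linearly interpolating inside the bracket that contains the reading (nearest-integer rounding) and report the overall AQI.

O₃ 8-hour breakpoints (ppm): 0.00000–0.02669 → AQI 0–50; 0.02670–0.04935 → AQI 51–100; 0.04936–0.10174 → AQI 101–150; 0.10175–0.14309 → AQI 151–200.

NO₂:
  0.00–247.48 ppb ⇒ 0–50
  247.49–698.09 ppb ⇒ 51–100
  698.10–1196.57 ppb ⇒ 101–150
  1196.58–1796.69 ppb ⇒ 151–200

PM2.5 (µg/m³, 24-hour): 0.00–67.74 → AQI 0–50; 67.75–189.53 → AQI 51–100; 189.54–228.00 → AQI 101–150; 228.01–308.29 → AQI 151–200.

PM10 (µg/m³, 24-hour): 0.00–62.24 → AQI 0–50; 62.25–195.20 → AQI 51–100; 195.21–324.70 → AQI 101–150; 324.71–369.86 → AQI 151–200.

O₃: 0.01810 ∈ [0.00000, 0.02669] ↔ index [0, 50].
0 + (0.01810−0.00000)·(50−0)/(0.02669−0.00000) = 0 + 0.01810·50/0.02669 ≈ 33.91, so AQI = 34.
NO₂ 1493.16: bracket 1196.58–1796.69 → index 151–200; slope 49/600.11, offset 296.58.
AQI = 151 + 49/600.11·296.58 ≈ 175.22 ⇒ 175.
PM2.5: 300.59 lies in 228.01–308.29, so I_lo=151, I_hi=200, C_lo=228.01, C_hi=308.29.
(200−151)/(308.29−228.01) × (300.59−228.01) + 151 = 49/80.28 × 72.58 + 151 ≈ 195.30 → 195.
PM10 10.91: bracket 0.00–62.24 → index 0–50; slope 50/62.24, offset 10.91.
AQI = 0 + 50/62.24·10.91 ≈ 8.76 ⇒ 9.
Sub-indices: O₃→34, NO₂→175, PM2.5→195, PM10→9. Overall AQI = max = 195; dominant pollutant is PM2.5.

195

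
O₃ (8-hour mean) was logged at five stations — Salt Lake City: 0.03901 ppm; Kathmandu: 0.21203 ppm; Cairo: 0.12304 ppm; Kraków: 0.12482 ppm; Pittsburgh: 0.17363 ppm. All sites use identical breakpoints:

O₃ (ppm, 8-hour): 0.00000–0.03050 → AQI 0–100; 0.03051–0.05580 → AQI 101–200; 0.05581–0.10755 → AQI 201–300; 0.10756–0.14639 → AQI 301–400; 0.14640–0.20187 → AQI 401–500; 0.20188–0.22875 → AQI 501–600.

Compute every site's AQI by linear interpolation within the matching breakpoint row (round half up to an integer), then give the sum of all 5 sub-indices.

1807

Salt Lake City: 0.03901 ∈ [0.03051, 0.05580] ↔ index [101, 200].
101 + (0.03901−0.03051)·(200−101)/(0.05580−0.03051) = 101 + 0.00850·99/0.02529 ≈ 134.27, so AQI = 134.
Kathmandu: row 0.20188–0.22875 (AQI 501–600). (600−501)·(0.21203−0.20188)/(0.22875−0.20188) + 501 = 99·0.01015/0.02687 + 501 ≈ 538.40 → 538.
Cairo: row 0.10756–0.14639 (AQI 301–400). (400−301)·(0.12304−0.10756)/(0.14639−0.10756) + 301 = 99·0.01548/0.03883 + 301 ≈ 340.47 → 340.
Kraków: row 0.10756–0.14639 (AQI 301–400). (400−301)·(0.12482−0.10756)/(0.14639−0.10756) + 301 = 99·0.01726/0.03883 + 301 ≈ 345.01 → 345.
Pittsburgh: row 0.14640–0.20187 (AQI 401–500). (500−401)·(0.17363−0.14640)/(0.20187−0.14640) + 401 = 99·0.02723/0.05547 + 401 ≈ 449.60 → 450.
AQIs: Salt Lake City=134, Kathmandu=538, Cairo=340, Kraków=345, Pittsburgh=450. Sum = 134 + 538 + 340 + 345 + 450 = 1807.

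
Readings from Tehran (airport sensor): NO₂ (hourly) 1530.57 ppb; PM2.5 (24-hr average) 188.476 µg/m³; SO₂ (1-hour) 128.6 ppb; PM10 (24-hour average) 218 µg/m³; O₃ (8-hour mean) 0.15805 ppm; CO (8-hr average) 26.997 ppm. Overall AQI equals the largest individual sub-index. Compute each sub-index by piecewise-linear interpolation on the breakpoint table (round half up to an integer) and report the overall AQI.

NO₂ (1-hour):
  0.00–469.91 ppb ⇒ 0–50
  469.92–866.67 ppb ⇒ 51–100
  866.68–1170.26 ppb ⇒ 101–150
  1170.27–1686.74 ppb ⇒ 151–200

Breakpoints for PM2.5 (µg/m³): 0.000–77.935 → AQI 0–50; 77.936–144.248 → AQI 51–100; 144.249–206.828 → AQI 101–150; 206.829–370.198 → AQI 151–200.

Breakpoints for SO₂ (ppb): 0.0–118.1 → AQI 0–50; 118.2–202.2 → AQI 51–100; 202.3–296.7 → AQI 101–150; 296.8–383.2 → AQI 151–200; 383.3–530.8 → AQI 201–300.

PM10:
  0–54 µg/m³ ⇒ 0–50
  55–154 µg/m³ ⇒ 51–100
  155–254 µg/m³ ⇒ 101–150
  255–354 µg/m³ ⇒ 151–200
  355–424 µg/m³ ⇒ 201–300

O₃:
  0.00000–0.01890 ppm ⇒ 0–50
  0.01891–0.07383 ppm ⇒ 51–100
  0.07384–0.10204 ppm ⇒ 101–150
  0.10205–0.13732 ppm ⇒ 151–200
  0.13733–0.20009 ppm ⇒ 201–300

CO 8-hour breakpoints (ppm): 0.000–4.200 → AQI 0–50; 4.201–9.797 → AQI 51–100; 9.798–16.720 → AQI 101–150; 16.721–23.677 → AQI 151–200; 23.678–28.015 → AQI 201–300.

277

NO₂: 1530.57 ∈ [1170.27, 1686.74] ↔ index [151, 200].
151 + (1530.57−1170.27)·(200−151)/(1686.74−1170.27) = 151 + 360.30·49/516.47 ≈ 185.18, so AQI = 185.
PM2.5 188.476: bracket 144.249–206.828 → index 101–150; slope 49/62.579, offset 44.227.
AQI = 101 + 49/62.579·44.227 ≈ 135.63 ⇒ 136.
SO₂ 128.6: bracket 118.2–202.2 → index 51–100; slope 49/84.0, offset 10.4.
AQI = 51 + 49/84.0·10.4 ≈ 57.07 ⇒ 57.
PM10: row 155–254 (AQI 101–150). (150−101)·(218−155)/(254−155) + 101 = 49·63/99 + 101 ≈ 132.18 → 132.
O₃: row 0.13733–0.20009 (AQI 201–300). (300−201)·(0.15805−0.13733)/(0.20009−0.13733) + 201 = 99·0.02072/0.06276 + 201 ≈ 233.68 → 234.
CO: 26.997 ∈ [23.678, 28.015] ↔ index [201, 300].
201 + (26.997−23.678)·(300−201)/(28.015−23.678) = 201 + 3.319·99/4.337 ≈ 276.76, so AQI = 277.
Sub-indices: NO₂→185, PM2.5→136, SO₂→57, PM10→132, O₃→234, CO→277. Overall AQI = max = 277; dominant pollutant is CO.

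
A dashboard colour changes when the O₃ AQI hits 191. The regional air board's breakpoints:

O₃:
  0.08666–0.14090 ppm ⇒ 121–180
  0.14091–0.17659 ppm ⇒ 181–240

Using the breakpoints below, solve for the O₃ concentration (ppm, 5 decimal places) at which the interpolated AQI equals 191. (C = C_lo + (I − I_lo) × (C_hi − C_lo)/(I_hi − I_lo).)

AQI 191 lies in the 181–240 band, which corresponds to 0.14091–0.17659 ppm.
C = 0.14091 + (191−181)×(0.17659−0.14091)/(240−181) = 0.14091 + 10×0.03568/59 ≈ 0.1469575 ppm → 0.14696 ppm to 5 dp.

0.14696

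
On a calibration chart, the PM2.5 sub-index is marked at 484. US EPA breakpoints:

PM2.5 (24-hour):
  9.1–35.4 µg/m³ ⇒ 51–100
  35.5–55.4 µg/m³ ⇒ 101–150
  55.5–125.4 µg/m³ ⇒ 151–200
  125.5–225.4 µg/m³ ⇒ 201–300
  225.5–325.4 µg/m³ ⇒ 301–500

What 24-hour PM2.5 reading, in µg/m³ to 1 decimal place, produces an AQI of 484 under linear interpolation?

AQI 484 lies in the 301–500 band, which corresponds to 225.5–325.4 µg/m³.
C = 225.5 + (484−301)×(325.4−225.5)/(500−301) = 225.5 + 183×99.9/199 ≈ 317.368 µg/m³ → 317.4 µg/m³ to 1 dp.

317.4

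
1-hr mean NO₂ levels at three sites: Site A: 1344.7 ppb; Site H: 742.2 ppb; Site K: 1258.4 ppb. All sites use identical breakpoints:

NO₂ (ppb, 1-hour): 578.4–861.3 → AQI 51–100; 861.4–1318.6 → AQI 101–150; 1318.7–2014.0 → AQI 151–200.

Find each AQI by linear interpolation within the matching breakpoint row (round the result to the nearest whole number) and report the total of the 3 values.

Site A: row 1318.7–2014.0 (AQI 151–200). (200−151)·(1344.7−1318.7)/(2014.0−1318.7) + 151 = 49·26.0/695.3 + 151 ≈ 152.83 → 153.
Site H: 742.2 lies in 578.4–861.3, so I_lo=51, I_hi=100, C_lo=578.4, C_hi=861.3.
(100−51)/(861.3−578.4) × (742.2−578.4) + 51 = 49/282.9 × 163.8 + 51 ≈ 79.37 → 79.
Site K 1258.4: bracket 861.4–1318.6 → index 101–150; slope 49/457.2, offset 397.0.
AQI = 101 + 49/457.2·397.0 ≈ 143.55 ⇒ 144.
AQIs: Site A=153, Site H=79, Site K=144. Sum = 153 + 79 + 144 = 376.

376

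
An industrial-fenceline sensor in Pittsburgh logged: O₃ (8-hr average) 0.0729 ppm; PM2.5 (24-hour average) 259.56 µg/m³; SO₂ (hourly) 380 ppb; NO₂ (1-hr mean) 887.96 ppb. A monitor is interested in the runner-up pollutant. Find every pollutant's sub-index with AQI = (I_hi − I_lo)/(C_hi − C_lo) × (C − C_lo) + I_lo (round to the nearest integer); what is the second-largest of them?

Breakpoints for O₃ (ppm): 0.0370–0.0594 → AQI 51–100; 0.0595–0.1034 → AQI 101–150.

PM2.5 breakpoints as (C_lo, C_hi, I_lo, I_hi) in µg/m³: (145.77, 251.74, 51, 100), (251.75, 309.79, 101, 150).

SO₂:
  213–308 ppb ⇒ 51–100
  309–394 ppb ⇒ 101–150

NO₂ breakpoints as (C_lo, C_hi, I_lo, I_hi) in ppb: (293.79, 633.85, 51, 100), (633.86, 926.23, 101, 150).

142

O₃: row 0.0595–0.1034 (AQI 101–150). (150−101)·(0.0729−0.0595)/(0.1034−0.0595) + 101 = 49·0.0134/0.0439 + 101 ≈ 115.96 → 116.
PM2.5: row 251.75–309.79 (AQI 101–150). (150−101)·(259.56−251.75)/(309.79−251.75) + 101 = 49·7.81/58.04 + 101 ≈ 107.59 → 108.
SO₂: 380 lies in 309–394, so I_lo=101, I_hi=150, C_lo=309, C_hi=394.
(150−101)/(394−309) × (380−309) + 101 = 49/85 × 71 + 101 ≈ 141.93 → 142.
NO₂: row 633.86–926.23 (AQI 101–150). (150−101)·(887.96−633.86)/(926.23−633.86) + 101 = 49·254.10/292.37 + 101 ≈ 143.59 → 144.
Sub-indices: O₃→116, PM2.5→108, SO₂→142, NO₂→144. Ranked high→low: 144, 142, 116, 108. Second-highest sub-index = 142.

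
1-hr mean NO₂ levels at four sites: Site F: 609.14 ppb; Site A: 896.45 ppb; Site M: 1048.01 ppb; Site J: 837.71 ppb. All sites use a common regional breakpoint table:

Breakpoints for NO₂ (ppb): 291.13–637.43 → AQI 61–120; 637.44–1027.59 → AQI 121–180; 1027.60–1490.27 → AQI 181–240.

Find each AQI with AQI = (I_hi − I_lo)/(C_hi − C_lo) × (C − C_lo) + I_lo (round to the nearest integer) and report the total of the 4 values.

610

Site F: row 291.13–637.43 (AQI 61–120). (120−61)·(609.14−291.13)/(637.43−291.13) + 61 = 59·318.01/346.30 + 61 ≈ 115.18 → 115.
Site A: 896.45 ∈ [637.44, 1027.59] ↔ index [121, 180].
121 + (896.45−637.44)·(180−121)/(1027.59−637.44) = 121 + 259.01·59/390.15 ≈ 160.17, so AQI = 160.
Site M: 1048.01 ∈ [1027.60, 1490.27] ↔ index [181, 240].
181 + (1048.01−1027.60)·(240−181)/(1490.27−1027.60) = 181 + 20.41·59/462.67 ≈ 183.60, so AQI = 184.
Site J: 837.71 lies in 637.44–1027.59, so I_lo=121, I_hi=180, C_lo=637.44, C_hi=1027.59.
(180−121)/(1027.59−637.44) × (837.71−637.44) + 121 = 59/390.15 × 200.27 + 121 ≈ 151.29 → 151.
AQIs: Site F=115, Site A=160, Site M=184, Site J=151. Sum = 115 + 160 + 184 + 151 = 610.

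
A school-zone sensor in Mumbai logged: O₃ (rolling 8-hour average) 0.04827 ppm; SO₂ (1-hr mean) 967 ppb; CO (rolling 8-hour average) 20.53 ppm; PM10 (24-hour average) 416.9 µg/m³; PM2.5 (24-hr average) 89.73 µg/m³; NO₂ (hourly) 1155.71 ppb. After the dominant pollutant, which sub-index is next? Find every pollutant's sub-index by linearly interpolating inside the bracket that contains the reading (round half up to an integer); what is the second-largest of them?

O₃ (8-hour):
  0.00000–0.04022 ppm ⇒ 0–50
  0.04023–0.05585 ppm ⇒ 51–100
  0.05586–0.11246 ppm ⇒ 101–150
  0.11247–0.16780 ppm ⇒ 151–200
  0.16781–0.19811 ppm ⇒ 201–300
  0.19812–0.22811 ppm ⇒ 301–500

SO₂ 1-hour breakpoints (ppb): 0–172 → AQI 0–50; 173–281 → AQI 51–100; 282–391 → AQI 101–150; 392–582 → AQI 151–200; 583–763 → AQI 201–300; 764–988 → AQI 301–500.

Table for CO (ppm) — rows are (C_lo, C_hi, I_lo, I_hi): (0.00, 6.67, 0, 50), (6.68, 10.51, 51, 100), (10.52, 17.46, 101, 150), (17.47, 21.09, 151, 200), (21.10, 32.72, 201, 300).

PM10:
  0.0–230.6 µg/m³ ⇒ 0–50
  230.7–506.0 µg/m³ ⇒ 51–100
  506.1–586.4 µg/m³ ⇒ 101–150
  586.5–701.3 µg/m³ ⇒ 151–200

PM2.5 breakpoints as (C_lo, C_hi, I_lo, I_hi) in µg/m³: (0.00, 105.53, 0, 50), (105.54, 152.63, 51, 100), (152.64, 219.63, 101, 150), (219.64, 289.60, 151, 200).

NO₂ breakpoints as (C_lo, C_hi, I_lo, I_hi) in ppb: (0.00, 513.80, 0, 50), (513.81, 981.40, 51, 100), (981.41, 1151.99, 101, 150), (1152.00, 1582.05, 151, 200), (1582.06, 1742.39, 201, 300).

192

O₃: 0.04827 ∈ [0.04023, 0.05585] ↔ index [51, 100].
51 + (0.04827−0.04023)·(100−51)/(0.05585−0.04023) = 51 + 0.00804·49/0.01562 ≈ 76.22, so AQI = 76.
SO₂ 967: bracket 764–988 → index 301–500; slope 199/224, offset 203.
AQI = 301 + 199/224·203 ≈ 481.34 ⇒ 481.
CO: row 17.47–21.09 (AQI 151–200). (200−151)·(20.53−17.47)/(21.09−17.47) + 151 = 49·3.06/3.62 + 151 ≈ 192.42 → 192.
PM10: 416.9 lies in 230.7–506.0, so I_lo=51, I_hi=100, C_lo=230.7, C_hi=506.0.
(100−51)/(506.0−230.7) × (416.9−230.7) + 51 = 49/275.3 × 186.2 + 51 ≈ 84.14 → 84.
PM2.5 89.73: bracket 0.00–105.53 → index 0–50; slope 50/105.53, offset 89.73.
AQI = 0 + 50/105.53·89.73 ≈ 42.51 ⇒ 43.
NO₂ 1155.71: bracket 1152.00–1582.05 → index 151–200; slope 49/430.05, offset 3.71.
AQI = 151 + 49/430.05·3.71 ≈ 151.42 ⇒ 151.
Sub-indices: O₃→76, SO₂→481, CO→192, PM10→84, PM2.5→43, NO₂→151. Ranked high→low: 481, 192, 151, 84, 76, 43. Second-highest sub-index = 192.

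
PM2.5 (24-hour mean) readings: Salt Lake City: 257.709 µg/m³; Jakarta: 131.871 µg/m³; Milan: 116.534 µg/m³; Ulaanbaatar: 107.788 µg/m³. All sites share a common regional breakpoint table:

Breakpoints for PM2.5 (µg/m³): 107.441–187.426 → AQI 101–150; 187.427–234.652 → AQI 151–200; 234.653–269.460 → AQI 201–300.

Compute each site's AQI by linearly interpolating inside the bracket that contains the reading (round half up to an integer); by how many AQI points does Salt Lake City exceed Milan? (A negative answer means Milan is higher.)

160

Salt Lake City: row 234.653–269.460 (AQI 201–300). (300−201)·(257.709−234.653)/(269.460−234.653) + 201 = 99·23.056/34.807 + 201 ≈ 266.58 → 267.
Jakarta: row 107.441–187.426 (AQI 101–150). (150−101)·(131.871−107.441)/(187.426−107.441) + 101 = 49·24.430/79.985 + 101 ≈ 115.97 → 116.
Milan 116.534: bracket 107.441–187.426 → index 101–150; slope 49/79.985, offset 9.093.
AQI = 101 + 49/79.985·9.093 ≈ 106.57 ⇒ 107.
Ulaanbaatar: 107.788 ∈ [107.441, 187.426] ↔ index [101, 150].
101 + (107.788−107.441)·(150−101)/(187.426−107.441) = 101 + 0.347·49/79.985 ≈ 101.21, so AQI = 101.
AQIs: Salt Lake City=267, Jakarta=116, Milan=107, Ulaanbaatar=101. Salt Lake City (267) − Milan (107) = 160.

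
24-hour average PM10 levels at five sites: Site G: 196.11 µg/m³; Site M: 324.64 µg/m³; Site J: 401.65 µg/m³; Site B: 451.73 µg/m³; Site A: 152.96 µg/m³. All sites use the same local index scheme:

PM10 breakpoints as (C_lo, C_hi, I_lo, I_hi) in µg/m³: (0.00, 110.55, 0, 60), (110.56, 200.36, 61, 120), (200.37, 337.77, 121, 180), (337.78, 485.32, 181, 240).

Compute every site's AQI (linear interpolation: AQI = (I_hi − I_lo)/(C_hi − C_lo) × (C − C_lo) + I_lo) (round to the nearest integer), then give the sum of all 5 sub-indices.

Site G 196.11: bracket 110.56–200.36 → index 61–120; slope 59/89.80, offset 85.55.
AQI = 61 + 59/89.80·85.55 ≈ 117.21 ⇒ 117.
Site M: 324.64 ∈ [200.37, 337.77] ↔ index [121, 180].
121 + (324.64−200.37)·(180−121)/(337.77−200.37) = 121 + 124.27·59/137.40 ≈ 174.36, so AQI = 174.
Site J: 401.65 ∈ [337.78, 485.32] ↔ index [181, 240].
181 + (401.65−337.78)·(240−181)/(485.32−337.78) = 181 + 63.87·59/147.54 ≈ 206.54, so AQI = 207.
Site B 451.73: bracket 337.78–485.32 → index 181–240; slope 59/147.54, offset 113.95.
AQI = 181 + 59/147.54·113.95 ≈ 226.57 ⇒ 227.
Site A: 152.96 ∈ [110.56, 200.36] ↔ index [61, 120].
61 + (152.96−110.56)·(120−61)/(200.36−110.56) = 61 + 42.40·59/89.80 ≈ 88.86, so AQI = 89.
AQIs: Site G=117, Site M=174, Site J=207, Site B=227, Site A=89. Sum = 117 + 174 + 207 + 227 + 89 = 814.

814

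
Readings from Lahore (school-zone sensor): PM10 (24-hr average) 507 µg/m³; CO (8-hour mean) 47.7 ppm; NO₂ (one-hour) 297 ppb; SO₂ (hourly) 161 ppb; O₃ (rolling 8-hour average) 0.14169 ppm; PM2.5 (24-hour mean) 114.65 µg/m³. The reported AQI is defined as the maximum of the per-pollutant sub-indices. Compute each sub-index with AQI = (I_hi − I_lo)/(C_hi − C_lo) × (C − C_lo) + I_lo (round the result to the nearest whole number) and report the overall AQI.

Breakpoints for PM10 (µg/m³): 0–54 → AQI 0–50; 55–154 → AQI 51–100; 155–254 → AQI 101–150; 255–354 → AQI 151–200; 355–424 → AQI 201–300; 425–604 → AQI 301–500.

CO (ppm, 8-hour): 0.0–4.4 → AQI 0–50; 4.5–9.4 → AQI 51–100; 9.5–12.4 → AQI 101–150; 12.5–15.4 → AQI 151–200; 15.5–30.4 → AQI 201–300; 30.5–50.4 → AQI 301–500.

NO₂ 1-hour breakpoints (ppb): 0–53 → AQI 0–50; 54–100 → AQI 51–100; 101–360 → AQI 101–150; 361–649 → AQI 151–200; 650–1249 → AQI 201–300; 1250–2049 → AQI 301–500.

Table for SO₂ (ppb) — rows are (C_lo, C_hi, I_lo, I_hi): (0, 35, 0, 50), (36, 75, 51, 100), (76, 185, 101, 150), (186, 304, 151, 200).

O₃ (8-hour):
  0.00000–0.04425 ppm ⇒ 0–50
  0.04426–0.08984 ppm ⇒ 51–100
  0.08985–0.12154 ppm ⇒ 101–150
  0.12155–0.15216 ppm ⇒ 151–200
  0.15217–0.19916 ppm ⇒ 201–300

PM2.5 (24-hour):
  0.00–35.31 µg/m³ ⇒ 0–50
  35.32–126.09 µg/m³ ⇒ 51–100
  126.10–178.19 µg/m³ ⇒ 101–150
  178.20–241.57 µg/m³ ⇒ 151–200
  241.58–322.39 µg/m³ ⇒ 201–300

PM10: row 425–604 (AQI 301–500). (500−301)·(507−425)/(604−425) + 301 = 199·82/179 + 301 ≈ 392.16 → 392.
CO 47.7: bracket 30.5–50.4 → index 301–500; slope 199/19.9, offset 17.2.
AQI = 301 + 199/19.9·17.2 ≈ 473.00 ⇒ 473.
NO₂: 297 lies in 101–360, so I_lo=101, I_hi=150, C_lo=101, C_hi=360.
(150−101)/(360−101) × (297−101) + 101 = 49/259 × 196 + 101 ≈ 138.08 → 138.
SO₂: row 76–185 (AQI 101–150). (150−101)·(161−76)/(185−76) + 101 = 49·85/109 + 101 ≈ 139.21 → 139.
O₃: 0.14169 lies in 0.12155–0.15216, so I_lo=151, I_hi=200, C_lo=0.12155, C_hi=0.15216.
(200−151)/(0.15216−0.12155) × (0.14169−0.12155) + 151 = 49/0.03061 × 0.02014 + 151 ≈ 183.24 → 183.
PM2.5: 114.65 lies in 35.32–126.09, so I_lo=51, I_hi=100, C_lo=35.32, C_hi=126.09.
(100−51)/(126.09−35.32) × (114.65−35.32) + 51 = 49/90.77 × 79.33 + 51 ≈ 93.82 → 94.
Sub-indices: PM10→392, CO→473, NO₂→138, SO₂→139, O₃→183, PM2.5→94. Overall AQI = max = 473; dominant pollutant is CO.

473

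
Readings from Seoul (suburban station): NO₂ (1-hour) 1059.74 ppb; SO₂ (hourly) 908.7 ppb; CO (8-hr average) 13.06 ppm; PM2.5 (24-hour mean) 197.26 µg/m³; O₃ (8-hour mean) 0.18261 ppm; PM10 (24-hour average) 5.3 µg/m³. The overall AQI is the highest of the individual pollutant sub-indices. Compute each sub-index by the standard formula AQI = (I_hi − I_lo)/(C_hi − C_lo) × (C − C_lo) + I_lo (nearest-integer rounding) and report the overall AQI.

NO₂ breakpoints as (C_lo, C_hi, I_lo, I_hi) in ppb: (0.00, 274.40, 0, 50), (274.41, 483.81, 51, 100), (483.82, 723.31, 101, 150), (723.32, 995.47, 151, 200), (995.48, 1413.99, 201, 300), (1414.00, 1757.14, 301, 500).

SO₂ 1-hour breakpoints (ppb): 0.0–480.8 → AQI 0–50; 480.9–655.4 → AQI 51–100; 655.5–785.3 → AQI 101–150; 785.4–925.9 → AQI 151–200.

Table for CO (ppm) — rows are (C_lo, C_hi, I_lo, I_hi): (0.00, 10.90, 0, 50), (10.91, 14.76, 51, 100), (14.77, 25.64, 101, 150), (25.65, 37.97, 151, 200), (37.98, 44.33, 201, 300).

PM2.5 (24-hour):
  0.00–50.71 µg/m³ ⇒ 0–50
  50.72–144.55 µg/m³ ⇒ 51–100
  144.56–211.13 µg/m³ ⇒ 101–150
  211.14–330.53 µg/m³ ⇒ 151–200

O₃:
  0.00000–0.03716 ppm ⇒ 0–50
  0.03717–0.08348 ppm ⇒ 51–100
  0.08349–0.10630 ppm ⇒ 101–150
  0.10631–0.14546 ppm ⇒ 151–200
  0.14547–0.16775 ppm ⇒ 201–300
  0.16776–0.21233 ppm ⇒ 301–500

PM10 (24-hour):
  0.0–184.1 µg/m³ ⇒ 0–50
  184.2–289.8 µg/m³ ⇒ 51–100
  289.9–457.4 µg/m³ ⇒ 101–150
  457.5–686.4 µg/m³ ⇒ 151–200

NO₂: 1059.74 lies in 995.48–1413.99, so I_lo=201, I_hi=300, C_lo=995.48, C_hi=1413.99.
(300−201)/(1413.99−995.48) × (1059.74−995.48) + 201 = 99/418.51 × 64.26 + 201 ≈ 216.20 → 216.
SO₂: row 785.4–925.9 (AQI 151–200). (200−151)·(908.7−785.4)/(925.9−785.4) + 151 = 49·123.3/140.5 + 151 ≈ 194.00 → 194.
CO: 13.06 lies in 10.91–14.76, so I_lo=51, I_hi=100, C_lo=10.91, C_hi=14.76.
(100−51)/(14.76−10.91) × (13.06−10.91) + 51 = 49/3.85 × 2.15 + 51 ≈ 78.36 → 78.
PM2.5: 197.26 ∈ [144.56, 211.13] ↔ index [101, 150].
101 + (197.26−144.56)·(150−101)/(211.13−144.56) = 101 + 52.70·49/66.57 ≈ 139.79, so AQI = 140.
O₃: 0.18261 ∈ [0.16776, 0.21233] ↔ index [301, 500].
301 + (0.18261−0.16776)·(500−301)/(0.21233−0.16776) = 301 + 0.01485·199/0.04457 ≈ 367.30, so AQI = 367.
PM10: row 0.0–184.1 (AQI 0–50). (50−0)·(5.3−0.0)/(184.1−0.0) + 0 = 50·5.3/184.1 + 0 ≈ 1.44 → 1.
Sub-indices: NO₂→216, SO₂→194, CO→78, PM2.5→140, O₃→367, PM10→1. Overall AQI = max = 367; dominant pollutant is O₃.
AQI 367: Hazardous.

367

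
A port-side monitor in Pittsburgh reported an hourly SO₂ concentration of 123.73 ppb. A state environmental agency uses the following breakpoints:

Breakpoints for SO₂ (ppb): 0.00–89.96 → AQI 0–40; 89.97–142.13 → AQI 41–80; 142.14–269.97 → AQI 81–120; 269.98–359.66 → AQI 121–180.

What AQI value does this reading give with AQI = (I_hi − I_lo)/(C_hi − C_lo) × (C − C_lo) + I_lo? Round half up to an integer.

SO₂: 123.73 lies in 89.97–142.13, so I_lo=41, I_hi=80, C_lo=89.97, C_hi=142.13.
(80−41)/(142.13−89.97) × (123.73−89.97) + 41 = 39/52.16 × 33.76 + 41 ≈ 66.24 → 66.

66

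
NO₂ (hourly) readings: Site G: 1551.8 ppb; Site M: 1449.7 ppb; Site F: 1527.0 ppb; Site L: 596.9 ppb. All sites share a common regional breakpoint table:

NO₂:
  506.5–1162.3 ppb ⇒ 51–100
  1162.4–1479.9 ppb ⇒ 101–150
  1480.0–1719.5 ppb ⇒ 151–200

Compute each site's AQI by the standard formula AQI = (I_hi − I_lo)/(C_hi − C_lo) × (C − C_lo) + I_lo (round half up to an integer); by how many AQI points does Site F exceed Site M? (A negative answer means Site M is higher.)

16

Site G: 1551.8 ∈ [1480.0, 1719.5] ↔ index [151, 200].
151 + (1551.8−1480.0)·(200−151)/(1719.5−1480.0) = 151 + 71.8·49/239.5 ≈ 165.69, so AQI = 166.
Site M: row 1162.4–1479.9 (AQI 101–150). (150−101)·(1449.7−1162.4)/(1479.9−1162.4) + 101 = 49·287.3/317.5 + 101 ≈ 145.34 → 145.
Site F: 1527.0 ∈ [1480.0, 1719.5] ↔ index [151, 200].
151 + (1527.0−1480.0)·(200−151)/(1719.5−1480.0) = 151 + 47.0·49/239.5 ≈ 160.62, so AQI = 161.
Site L: 596.9 ∈ [506.5, 1162.3] ↔ index [51, 100].
51 + (596.9−506.5)·(100−51)/(1162.3−506.5) = 51 + 90.4·49/655.8 ≈ 57.75, so AQI = 58.
AQIs: Site G=166, Site M=145, Site F=161, Site L=58. Site F (161) − Site M (145) = 16.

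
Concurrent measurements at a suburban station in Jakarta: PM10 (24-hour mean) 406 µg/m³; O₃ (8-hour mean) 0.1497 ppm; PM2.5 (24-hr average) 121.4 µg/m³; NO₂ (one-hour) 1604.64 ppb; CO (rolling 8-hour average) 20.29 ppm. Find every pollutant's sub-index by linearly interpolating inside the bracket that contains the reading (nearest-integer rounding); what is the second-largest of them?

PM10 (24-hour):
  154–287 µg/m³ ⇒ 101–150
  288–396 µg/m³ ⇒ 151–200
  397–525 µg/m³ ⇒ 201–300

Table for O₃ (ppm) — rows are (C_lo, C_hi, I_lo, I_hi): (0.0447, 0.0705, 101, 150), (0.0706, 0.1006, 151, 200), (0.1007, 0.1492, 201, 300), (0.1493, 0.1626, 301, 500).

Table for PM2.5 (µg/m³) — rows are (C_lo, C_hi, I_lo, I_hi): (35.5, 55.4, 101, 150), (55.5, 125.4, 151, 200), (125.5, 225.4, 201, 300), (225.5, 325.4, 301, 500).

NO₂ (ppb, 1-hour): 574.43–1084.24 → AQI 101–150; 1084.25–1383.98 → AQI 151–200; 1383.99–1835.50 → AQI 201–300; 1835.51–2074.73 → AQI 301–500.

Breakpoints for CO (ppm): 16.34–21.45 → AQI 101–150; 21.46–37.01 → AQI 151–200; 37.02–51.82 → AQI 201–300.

249

PM10 406: bracket 397–525 → index 201–300; slope 99/128, offset 9.
AQI = 201 + 99/128·9 ≈ 207.96 ⇒ 208.
O₃ 0.1497: bracket 0.1493–0.1626 → index 301–500; slope 199/0.0133, offset 0.0004.
AQI = 301 + 199/0.0133·0.0004 ≈ 306.98 ⇒ 307.
PM2.5: row 55.5–125.4 (AQI 151–200). (200−151)·(121.4−55.5)/(125.4−55.5) + 151 = 49·65.9/69.9 + 151 ≈ 197.20 → 197.
NO₂: row 1383.99–1835.50 (AQI 201–300). (300−201)·(1604.64−1383.99)/(1835.50−1383.99) + 201 = 99·220.65/451.51 + 201 ≈ 249.38 → 249.
CO: row 16.34–21.45 (AQI 101–150). (150−101)·(20.29−16.34)/(21.45−16.34) + 101 = 49·3.95/5.11 + 101 ≈ 138.88 → 139.
Sub-indices: PM10→208, O₃→307, PM2.5→197, NO₂→249, CO→139. Ranked high→low: 307, 249, 208, 197, 139. Second-highest sub-index = 249.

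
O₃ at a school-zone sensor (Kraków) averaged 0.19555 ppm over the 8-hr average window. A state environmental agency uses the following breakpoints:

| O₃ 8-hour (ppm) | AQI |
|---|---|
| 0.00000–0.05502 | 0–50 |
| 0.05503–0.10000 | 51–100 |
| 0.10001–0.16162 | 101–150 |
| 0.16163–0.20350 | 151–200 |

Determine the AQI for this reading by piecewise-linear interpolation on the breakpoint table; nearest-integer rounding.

191

O₃: 0.19555 lies in 0.16163–0.20350, so I_lo=151, I_hi=200, C_lo=0.16163, C_hi=0.20350.
(200−151)/(0.20350−0.16163) × (0.19555−0.16163) + 151 = 49/0.04187 × 0.03392 + 151 ≈ 190.70 → 191.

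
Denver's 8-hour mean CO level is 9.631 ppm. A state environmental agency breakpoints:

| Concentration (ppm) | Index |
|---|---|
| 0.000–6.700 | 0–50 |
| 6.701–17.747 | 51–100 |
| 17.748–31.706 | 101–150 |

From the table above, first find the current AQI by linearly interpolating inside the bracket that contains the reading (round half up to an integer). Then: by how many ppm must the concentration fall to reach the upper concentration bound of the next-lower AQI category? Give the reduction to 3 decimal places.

CO: 9.631 lies in 6.701–17.747, so I_lo=51, I_hi=100, C_lo=6.701, C_hi=17.747.
(100−51)/(17.747−6.701) × (9.631−6.701) + 51 = 49/11.046 × 2.930 + 51 ≈ 64.00 → 64.
Current AQI 64 is in the Moderate range (51–100). The next-lower category tops out at AQI 50, whose upper concentration bound is 6.700 ppm.
Reduction needed = 9.631 − 6.700 = 2.931 ppm.

2.931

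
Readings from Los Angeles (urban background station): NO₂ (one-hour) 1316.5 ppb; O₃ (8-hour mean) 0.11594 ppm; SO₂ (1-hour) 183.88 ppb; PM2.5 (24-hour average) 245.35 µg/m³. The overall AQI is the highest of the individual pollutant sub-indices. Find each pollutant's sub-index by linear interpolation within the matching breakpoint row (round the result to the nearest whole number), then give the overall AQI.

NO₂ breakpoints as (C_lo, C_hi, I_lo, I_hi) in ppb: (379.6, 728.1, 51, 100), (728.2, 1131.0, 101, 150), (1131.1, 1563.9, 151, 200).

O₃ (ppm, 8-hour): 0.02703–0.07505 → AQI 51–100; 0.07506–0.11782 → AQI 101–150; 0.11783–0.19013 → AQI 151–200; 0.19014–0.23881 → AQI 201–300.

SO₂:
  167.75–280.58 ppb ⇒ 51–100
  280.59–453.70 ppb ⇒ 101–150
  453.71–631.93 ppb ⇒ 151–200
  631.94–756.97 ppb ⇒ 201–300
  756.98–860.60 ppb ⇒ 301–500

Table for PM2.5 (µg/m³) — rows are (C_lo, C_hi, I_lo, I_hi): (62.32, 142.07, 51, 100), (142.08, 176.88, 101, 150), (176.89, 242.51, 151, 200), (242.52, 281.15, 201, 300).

208

NO₂: row 1131.1–1563.9 (AQI 151–200). (200−151)·(1316.5−1131.1)/(1563.9−1131.1) + 151 = 49·185.4/432.8 + 151 ≈ 171.99 → 172.
O₃ 0.11594: bracket 0.07506–0.11782 → index 101–150; slope 49/0.04276, offset 0.04088.
AQI = 101 + 49/0.04276·0.04088 ≈ 147.85 ⇒ 148.
SO₂: 183.88 lies in 167.75–280.58, so I_lo=51, I_hi=100, C_lo=167.75, C_hi=280.58.
(100−51)/(280.58−167.75) × (183.88−167.75) + 51 = 49/112.83 × 16.13 + 51 ≈ 58.00 → 58.
PM2.5 245.35: bracket 242.52–281.15 → index 201–300; slope 99/38.63, offset 2.83.
AQI = 201 + 99/38.63·2.83 ≈ 208.25 ⇒ 208.
Sub-indices: NO₂→172, O₃→148, SO₂→58, PM2.5→208. Overall AQI = max = 208; dominant pollutant is PM2.5.
AQI 208: Very Unhealthy.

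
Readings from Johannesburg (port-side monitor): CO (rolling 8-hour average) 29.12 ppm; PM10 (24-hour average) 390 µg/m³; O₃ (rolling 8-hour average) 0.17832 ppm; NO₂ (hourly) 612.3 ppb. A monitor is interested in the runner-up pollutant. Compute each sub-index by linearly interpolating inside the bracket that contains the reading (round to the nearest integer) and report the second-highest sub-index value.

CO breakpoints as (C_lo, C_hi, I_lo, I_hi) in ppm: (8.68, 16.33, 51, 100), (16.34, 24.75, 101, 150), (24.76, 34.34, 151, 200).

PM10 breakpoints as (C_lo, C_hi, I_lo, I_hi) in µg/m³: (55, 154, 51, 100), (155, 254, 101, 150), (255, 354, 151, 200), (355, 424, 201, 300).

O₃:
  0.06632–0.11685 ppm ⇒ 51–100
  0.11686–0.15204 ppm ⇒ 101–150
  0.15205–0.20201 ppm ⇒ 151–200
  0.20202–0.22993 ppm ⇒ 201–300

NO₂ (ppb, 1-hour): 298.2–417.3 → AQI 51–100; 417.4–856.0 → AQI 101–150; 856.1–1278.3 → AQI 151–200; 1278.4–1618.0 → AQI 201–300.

CO: 29.12 ∈ [24.76, 34.34] ↔ index [151, 200].
151 + (29.12−24.76)·(200−151)/(34.34−24.76) = 151 + 4.36·49/9.58 ≈ 173.30, so AQI = 173.
PM10: row 355–424 (AQI 201–300). (300−201)·(390−355)/(424−355) + 201 = 99·35/69 + 201 ≈ 251.22 → 251.
O₃ 0.17832: bracket 0.15205–0.20201 → index 151–200; slope 49/0.04996, offset 0.02627.
AQI = 151 + 49/0.04996·0.02627 ≈ 176.77 ⇒ 177.
NO₂: row 417.4–856.0 (AQI 101–150). (150−101)·(612.3−417.4)/(856.0−417.4) + 101 = 49·194.9/438.6 + 101 ≈ 122.77 → 123.
Sub-indices: CO→173, PM10→251, O₃→177, NO₂→123. Ranked high→low: 251, 177, 173, 123. Second-highest sub-index = 177.

177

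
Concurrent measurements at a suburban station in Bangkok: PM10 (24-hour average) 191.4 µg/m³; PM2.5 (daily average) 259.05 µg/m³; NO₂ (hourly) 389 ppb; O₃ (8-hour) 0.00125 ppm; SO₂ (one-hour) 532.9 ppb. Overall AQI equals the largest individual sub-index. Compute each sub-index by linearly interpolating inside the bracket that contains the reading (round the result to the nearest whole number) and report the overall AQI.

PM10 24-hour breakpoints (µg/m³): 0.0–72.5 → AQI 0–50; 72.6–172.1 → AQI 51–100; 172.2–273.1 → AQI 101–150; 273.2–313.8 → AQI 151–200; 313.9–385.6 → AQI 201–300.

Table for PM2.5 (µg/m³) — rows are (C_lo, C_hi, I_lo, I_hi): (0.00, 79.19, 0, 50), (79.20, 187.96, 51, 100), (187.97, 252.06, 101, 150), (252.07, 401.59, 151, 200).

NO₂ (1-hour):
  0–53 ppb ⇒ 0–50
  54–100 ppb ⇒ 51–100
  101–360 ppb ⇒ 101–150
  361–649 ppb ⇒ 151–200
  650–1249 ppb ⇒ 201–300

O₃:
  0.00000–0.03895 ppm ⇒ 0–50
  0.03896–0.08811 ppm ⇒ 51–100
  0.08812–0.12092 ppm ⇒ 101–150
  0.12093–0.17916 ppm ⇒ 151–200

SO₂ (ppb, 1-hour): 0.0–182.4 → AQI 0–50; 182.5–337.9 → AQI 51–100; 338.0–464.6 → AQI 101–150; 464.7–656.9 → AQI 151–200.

168

PM10 191.4: bracket 172.2–273.1 → index 101–150; slope 49/100.9, offset 19.2.
AQI = 101 + 49/100.9·19.2 ≈ 110.32 ⇒ 110.
PM2.5: 259.05 lies in 252.07–401.59, so I_lo=151, I_hi=200, C_lo=252.07, C_hi=401.59.
(200−151)/(401.59−252.07) × (259.05−252.07) + 151 = 49/149.52 × 6.98 + 151 ≈ 153.29 → 153.
NO₂: 389 lies in 361–649, so I_lo=151, I_hi=200, C_lo=361, C_hi=649.
(200−151)/(649−361) × (389−361) + 151 = 49/288 × 28 + 151 ≈ 155.76 → 156.
O₃ 0.00125: bracket 0.00000–0.03895 → index 0–50; slope 50/0.03895, offset 0.00125.
AQI = 0 + 50/0.03895·0.00125 ≈ 1.60 ⇒ 2.
SO₂: 532.9 lies in 464.7–656.9, so I_lo=151, I_hi=200, C_lo=464.7, C_hi=656.9.
(200−151)/(656.9−464.7) × (532.9−464.7) + 151 = 49/192.2 × 68.2 + 151 ≈ 168.39 → 168.
Sub-indices: PM10→110, PM2.5→153, NO₂→156, O₃→2, SO₂→168. Overall AQI = max = 168; dominant pollutant is SO₂.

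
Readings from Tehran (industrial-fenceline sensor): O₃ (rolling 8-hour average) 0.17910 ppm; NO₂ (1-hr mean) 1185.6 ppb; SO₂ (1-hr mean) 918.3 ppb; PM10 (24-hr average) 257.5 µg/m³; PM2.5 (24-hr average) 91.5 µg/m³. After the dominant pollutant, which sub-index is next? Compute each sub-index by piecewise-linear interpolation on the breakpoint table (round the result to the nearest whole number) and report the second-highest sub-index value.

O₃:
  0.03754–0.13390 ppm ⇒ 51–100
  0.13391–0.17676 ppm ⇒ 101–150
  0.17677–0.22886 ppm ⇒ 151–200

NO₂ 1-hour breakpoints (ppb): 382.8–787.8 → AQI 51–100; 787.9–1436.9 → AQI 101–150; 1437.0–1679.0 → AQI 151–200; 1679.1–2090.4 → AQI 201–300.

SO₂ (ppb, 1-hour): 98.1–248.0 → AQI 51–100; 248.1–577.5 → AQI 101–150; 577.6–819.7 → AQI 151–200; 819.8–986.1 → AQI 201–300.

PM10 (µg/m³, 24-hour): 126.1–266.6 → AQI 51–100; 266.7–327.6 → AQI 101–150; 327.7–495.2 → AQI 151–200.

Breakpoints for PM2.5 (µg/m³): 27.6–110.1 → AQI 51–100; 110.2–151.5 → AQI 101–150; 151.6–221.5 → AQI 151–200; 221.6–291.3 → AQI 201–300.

153

O₃: row 0.17677–0.22886 (AQI 151–200). (200−151)·(0.17910−0.17677)/(0.22886−0.17677) + 151 = 49·0.00233/0.05209 + 151 ≈ 153.19 → 153.
NO₂ 1185.6: bracket 787.9–1436.9 → index 101–150; slope 49/649.0, offset 397.7.
AQI = 101 + 49/649.0·397.7 ≈ 131.03 ⇒ 131.
SO₂: row 819.8–986.1 (AQI 201–300). (300−201)·(918.3−819.8)/(986.1−819.8) + 201 = 99·98.5/166.3 + 201 ≈ 259.64 → 260.
PM10 257.5: bracket 126.1–266.6 → index 51–100; slope 49/140.5, offset 131.4.
AQI = 51 + 49/140.5·131.4 ≈ 96.83 ⇒ 97.
PM2.5: 91.5 ∈ [27.6, 110.1] ↔ index [51, 100].
51 + (91.5−27.6)·(100−51)/(110.1−27.6) = 51 + 63.9·49/82.5 ≈ 88.95, so AQI = 89.
Sub-indices: O₃→153, NO₂→131, SO₂→260, PM10→97, PM2.5→89. Ranked high→low: 260, 153, 131, 97, 89. Second-highest sub-index = 153.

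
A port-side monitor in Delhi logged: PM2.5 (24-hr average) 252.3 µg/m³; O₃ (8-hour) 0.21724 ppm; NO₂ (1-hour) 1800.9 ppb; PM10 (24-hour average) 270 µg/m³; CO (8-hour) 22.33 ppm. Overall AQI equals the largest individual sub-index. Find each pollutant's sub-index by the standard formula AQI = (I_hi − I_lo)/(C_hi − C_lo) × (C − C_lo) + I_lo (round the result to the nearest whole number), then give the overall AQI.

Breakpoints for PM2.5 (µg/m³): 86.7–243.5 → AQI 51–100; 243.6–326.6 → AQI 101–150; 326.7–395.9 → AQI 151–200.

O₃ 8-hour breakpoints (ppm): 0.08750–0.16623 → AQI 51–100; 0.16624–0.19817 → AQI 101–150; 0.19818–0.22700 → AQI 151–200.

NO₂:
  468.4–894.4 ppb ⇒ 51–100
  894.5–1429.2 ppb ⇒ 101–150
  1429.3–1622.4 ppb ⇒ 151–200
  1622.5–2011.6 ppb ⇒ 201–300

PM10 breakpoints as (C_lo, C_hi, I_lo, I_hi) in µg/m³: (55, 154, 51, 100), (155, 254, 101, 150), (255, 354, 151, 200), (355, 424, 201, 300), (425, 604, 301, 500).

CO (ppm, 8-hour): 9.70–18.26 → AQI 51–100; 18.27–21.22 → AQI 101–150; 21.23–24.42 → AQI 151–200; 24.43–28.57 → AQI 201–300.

246

PM2.5: 252.3 ∈ [243.6, 326.6] ↔ index [101, 150].
101 + (252.3−243.6)·(150−101)/(326.6−243.6) = 101 + 8.7·49/83.0 ≈ 106.14, so AQI = 106.
O₃: 0.21724 ∈ [0.19818, 0.22700] ↔ index [151, 200].
151 + (0.21724−0.19818)·(200−151)/(0.22700−0.19818) = 151 + 0.01906·49/0.02882 ≈ 183.41, so AQI = 183.
NO₂ 1800.9: bracket 1622.5–2011.6 → index 201–300; slope 99/389.1, offset 178.4.
AQI = 201 + 99/389.1·178.4 ≈ 246.39 ⇒ 246.
PM10: 270 lies in 255–354, so I_lo=151, I_hi=200, C_lo=255, C_hi=354.
(200−151)/(354−255) × (270−255) + 151 = 49/99 × 15 + 151 ≈ 158.42 → 158.
CO: 22.33 ∈ [21.23, 24.42] ↔ index [151, 200].
151 + (22.33−21.23)·(200−151)/(24.42−21.23) = 151 + 1.10·49/3.19 ≈ 167.90, so AQI = 168.
Sub-indices: PM2.5→106, O₃→183, NO₂→246, PM10→158, CO→168. Overall AQI = max = 246; dominant pollutant is NO₂.
AQI 246: Very Unhealthy.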